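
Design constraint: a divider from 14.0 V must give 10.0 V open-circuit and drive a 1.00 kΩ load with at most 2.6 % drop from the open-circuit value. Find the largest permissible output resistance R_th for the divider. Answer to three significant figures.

R_th ≤ 26.7 Ω

Loading drop = R_th/(R_th + R_L) ≤ 0.0260, so R_th ≤ R_L · ε/(1−ε) = 1.00 kΩ × 0.0260/0.9740 = 26.7 Ω.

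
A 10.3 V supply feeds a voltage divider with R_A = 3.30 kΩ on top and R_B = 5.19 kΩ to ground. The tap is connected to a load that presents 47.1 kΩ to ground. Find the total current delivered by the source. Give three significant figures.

I ≈ 1.29 mA

R_B‖R_L = 4.675 kΩ, so the source sees R_A + R_B‖R_L = 7.975 kΩ.
I = 10.3 V / 7.975 kΩ = 1.29 mA.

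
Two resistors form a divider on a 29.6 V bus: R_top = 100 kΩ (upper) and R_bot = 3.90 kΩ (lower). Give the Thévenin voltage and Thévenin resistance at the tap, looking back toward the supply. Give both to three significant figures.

V_th is the open-circuit tap voltage: 29.6 × 3.90/(100 + 3.90) = 1.11 V.
With the supply zeroed, R_top and R_bot appear in parallel from the tap: R_th = R_top‖R_bot = (100 × 3.90)/103.9 = 3.75 kΩ.

V_th = 1.11 V, R_th = 3.75 kΩ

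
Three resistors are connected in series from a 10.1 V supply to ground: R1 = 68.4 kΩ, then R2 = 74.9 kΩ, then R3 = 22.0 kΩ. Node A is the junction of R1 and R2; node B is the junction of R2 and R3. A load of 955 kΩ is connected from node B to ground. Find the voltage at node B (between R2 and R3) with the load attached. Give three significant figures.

V ≈ 1.32 V

At node B, R3 is in parallel with the load: R3‖R_L = 21.50 kΩ.
Below node A the resistance is R2 + (R3‖R_L) = 96.40 kΩ, so V_A = 10.1 × 96.40/164.8 = 5.908 V.
Then V_B = V_A × (R3‖R_L)/(R2 + R3‖R_L) = 5.908 × 21.50/96.40 = 1.32 V.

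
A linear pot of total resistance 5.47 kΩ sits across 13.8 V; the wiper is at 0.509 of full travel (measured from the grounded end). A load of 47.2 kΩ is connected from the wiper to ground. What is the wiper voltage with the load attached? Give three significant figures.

V ≈ 6.83 V

The wiper splits the pot into (1−α)R = 2.686 kΩ above and αR = 2.784 kΩ below.
Lower section ‖ load = 2.629 kΩ.
V_wiper = 13.8 × 2.629/(2.686 + 2.629) = 6.83 V.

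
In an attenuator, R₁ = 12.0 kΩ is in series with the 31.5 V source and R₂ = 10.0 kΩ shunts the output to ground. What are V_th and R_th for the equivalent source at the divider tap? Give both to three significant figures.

V_th = 14.3 V, R_th = 5.45 kΩ

V_th is the open-circuit tap voltage: 31.5 × 10.0/(12.0 + 10.0) = 14.3 V.
With the supply zeroed, R₁ and R₂ appear in parallel from the tap: R_th = R₁‖R₂ = (12.0 × 10.0)/22.00 = 5.45 kΩ.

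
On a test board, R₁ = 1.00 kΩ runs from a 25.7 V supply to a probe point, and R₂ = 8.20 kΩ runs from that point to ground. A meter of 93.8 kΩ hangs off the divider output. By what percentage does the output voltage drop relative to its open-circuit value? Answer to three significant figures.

0.941 %

The divider's output (Thévenin) resistance is R₁‖R₂ = 0.8913 kΩ.
Fractional drop under load = R_th/(R_th + R_L) = 0.8913 / (0.8913 + 93.8) = 0.009413.
So the output falls by 0.941 %.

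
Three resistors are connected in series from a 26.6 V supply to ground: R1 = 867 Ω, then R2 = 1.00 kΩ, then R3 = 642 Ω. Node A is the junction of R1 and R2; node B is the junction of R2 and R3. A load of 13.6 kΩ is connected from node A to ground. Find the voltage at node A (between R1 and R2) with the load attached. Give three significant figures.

V ≈ 16.7 V

Below node A the series string R2+R3 = 1642 Ω sits in parallel with the 13600 Ω load: 1465 Ω.
V_A = 26.6 × 1465/(867 + 1465) = 16.7 V.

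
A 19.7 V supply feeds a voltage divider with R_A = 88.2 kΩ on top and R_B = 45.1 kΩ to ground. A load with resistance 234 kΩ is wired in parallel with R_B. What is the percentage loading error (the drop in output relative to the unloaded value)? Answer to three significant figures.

Unloaded V = 19.7 × 45.1/133.3 = 6.6652 V.
Loaded: R_B‖R_L = 37.81 kΩ, giving V = 19.7 × 37.81/126.0 = 5.9113 V.
Drop = (6.6652 − 5.9113) / 6.6652 = 11.3 %.

11.3 %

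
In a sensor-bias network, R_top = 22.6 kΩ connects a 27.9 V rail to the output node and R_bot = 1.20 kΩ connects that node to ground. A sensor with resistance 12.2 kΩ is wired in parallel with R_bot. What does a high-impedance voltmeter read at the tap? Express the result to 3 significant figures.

The load sits in parallel with R_bot: R_bot‖R_L = (1.20 × 12.2) / (1.20 + 12.2) = 1.093 kΩ.
V_out = 27.9 × 1.093 / (22.6 + 1.093) = 27.9 × 1.093/23.69 = 1.29 V.
(Unloaded it would have been 1.41 V.)

V_out ≈ 1.29 V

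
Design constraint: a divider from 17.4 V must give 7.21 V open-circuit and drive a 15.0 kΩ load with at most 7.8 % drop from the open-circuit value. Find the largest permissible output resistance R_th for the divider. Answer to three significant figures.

Loading drop = R_th/(R_th + R_L) ≤ 0.0780, so R_th ≤ R_L · ε/(1−ε) = 15.0 kΩ × 0.0780/0.9220 = 1.27 kΩ.
(Any R1, R2 with R2/(R1+R2) = 0.414 and R1‖R2 ≤ 1.27 kΩ will meet the spec.)

R_th ≤ 1.27 kΩ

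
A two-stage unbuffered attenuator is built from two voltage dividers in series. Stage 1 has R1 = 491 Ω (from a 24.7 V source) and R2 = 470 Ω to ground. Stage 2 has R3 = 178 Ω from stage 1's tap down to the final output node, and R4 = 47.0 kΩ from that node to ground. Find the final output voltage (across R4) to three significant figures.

V_out ≈ 12.0 V

Stage 2 presents R3+R4 = 47180 Ω as a load on stage 1's tap.
Stage 1's lower leg becomes R2‖(R3+R4) = 465.4 Ω, so V_mid = 24.7 × 465.4/956.4 = 12.02 V.
Stage 2 is itself unloaded: V_out = V_mid × R4/(R3+R4) = 12.02 × 47000/47180 = 12.0 V.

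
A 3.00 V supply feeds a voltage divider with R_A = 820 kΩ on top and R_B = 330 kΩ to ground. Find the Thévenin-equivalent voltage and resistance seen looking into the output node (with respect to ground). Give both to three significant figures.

V_th is the open-circuit tap voltage: 3.00 × 330/(820 + 330) = 0.861 V.
With the supply zeroed, R_A and R_B appear in parallel from the tap: R_th = R_A‖R_B = (820 × 330)/1150 = 235 kΩ.

V_th = 0.861 V, R_th = 235 kΩ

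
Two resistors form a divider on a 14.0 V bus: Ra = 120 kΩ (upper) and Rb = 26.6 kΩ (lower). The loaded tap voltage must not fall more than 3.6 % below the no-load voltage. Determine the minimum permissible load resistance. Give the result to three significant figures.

Output resistance R_th = Ra‖Rb = (120 × 26.6)/146.6 = 21.77 kΩ.
The fractional drop is R_th/(R_th + R_L); requiring this ≤ 0.0360 gives R_L ≥ R_th(1/0.0360 − 1) = 21.77 × 26.78 = 583 kΩ.

R_L(min) ≈ 583 kΩ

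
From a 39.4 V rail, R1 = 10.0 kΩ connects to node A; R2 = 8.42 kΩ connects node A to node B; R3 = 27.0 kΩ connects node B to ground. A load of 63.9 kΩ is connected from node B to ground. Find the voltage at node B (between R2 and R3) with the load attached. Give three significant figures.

V ≈ 20.0 V

At node B, R3 is in parallel with the load: R3‖R_L = 18.98 kΩ.
Below node A the resistance is R2 + (R3‖R_L) = 27.40 kΩ, so V_A = 39.4 × 27.40/37.40 = 28.87 V.
Then V_B = V_A × (R3‖R_L)/(R2 + R3‖R_L) = 28.87 × 18.98/27.40 = 20.0 V.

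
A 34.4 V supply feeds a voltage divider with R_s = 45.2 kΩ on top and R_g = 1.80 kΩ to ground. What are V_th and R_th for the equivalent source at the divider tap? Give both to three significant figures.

V_th = 1.32 V, R_th = 1.73 kΩ

V_th is the open-circuit tap voltage: 34.4 × 1.80/(45.2 + 1.80) = 1.32 V.
With the supply zeroed, R_s and R_g appear in parallel from the tap: R_th = R_s‖R_g = (45.2 × 1.80)/47.00 = 1.73 kΩ.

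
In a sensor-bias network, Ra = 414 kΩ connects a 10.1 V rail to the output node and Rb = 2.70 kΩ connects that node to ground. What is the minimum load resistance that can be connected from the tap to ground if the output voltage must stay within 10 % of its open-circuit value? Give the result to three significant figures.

Output resistance R_th = Ra‖Rb = (414 × 2.70)/416.7 = 2.683 kΩ.
The fractional drop is R_th/(R_th + R_L); requiring this ≤ 0.100 gives R_L ≥ R_th(1/0.100 − 1) = 2.683 × 9.000 = 24.1 kΩ.

R_L(min) ≈ 24.1 kΩ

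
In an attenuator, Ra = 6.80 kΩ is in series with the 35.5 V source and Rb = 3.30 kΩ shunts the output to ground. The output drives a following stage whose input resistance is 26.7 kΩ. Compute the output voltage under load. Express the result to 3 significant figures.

V_out ≈ 10.7 V

The load sits in parallel with Rb: Rb‖R_L = (3.30 × 26.7) / (3.30 + 26.7) = 2.937 kΩ.
V_out = 35.5 × 2.937 / (6.80 + 2.937) = 35.5 × 2.937/9.737 = 10.7 V.
(Unloaded it would have been 11.6 V.)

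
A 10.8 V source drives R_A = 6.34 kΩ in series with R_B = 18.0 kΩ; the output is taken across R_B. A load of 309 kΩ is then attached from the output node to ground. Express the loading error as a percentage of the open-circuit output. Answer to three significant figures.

The divider's output (Thévenin) resistance is R_A‖R_B = 4.689 kΩ.
Fractional drop under load = R_th/(R_th + R_L) = 4.689 / (4.689 + 309) = 0.01495.
So the output falls by 1.49 %.

1.49 %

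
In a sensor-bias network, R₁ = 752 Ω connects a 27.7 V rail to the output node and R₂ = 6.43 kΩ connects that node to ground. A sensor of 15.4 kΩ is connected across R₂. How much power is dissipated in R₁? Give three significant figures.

P ≈ 20.6 mW

Total resistance from the source is R₁ + (R₂‖R_L) = 5288 Ω, so I = 27.7/5288 Ω = 5.238 mA.
P = I²·R₁ = (5.238 mA)² × 752 Ω = 20.6 mW.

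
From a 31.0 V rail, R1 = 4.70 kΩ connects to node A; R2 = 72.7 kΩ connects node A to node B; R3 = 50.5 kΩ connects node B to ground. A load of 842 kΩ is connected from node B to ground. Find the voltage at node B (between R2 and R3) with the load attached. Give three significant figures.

V ≈ 11.8 V

At node B, R3 is in parallel with the load: R3‖R_L = 47.64 kΩ.
Below node A the resistance is R2 + (R3‖R_L) = 120.3 kΩ, so V_A = 31.0 × 120.3/125.0 = 29.83 V.
Then V_B = V_A × (R3‖R_L)/(R2 + R3‖R_L) = 29.83 × 47.64/120.3 = 11.8 V.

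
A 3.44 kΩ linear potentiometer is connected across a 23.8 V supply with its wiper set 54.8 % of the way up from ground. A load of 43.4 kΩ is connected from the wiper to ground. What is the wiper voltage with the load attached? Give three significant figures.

V ≈ 12.8 V

The wiper splits the pot into (1−α)R = 1.555 kΩ above and αR = 1.885 kΩ below.
Lower section ‖ load = 1.807 kΩ.
V_wiper = 23.8 × 1.807/(1.555 + 1.807) = 12.8 V.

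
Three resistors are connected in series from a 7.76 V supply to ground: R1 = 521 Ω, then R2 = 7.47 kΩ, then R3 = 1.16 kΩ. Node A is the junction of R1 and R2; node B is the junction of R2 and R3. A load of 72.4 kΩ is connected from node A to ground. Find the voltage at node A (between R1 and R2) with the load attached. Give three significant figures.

V ≈ 7.27 V

Below node A the series string R2+R3 = 8630 Ω sits in parallel with the 72400 Ω load: 7711 Ω.
V_A = 7.76 × 7711/(521 + 7711) = 7.27 V.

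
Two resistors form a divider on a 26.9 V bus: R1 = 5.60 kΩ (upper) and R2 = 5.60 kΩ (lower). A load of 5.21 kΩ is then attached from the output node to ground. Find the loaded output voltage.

V_out ≈ 8.75 V

The load sits in parallel with R2: R2‖R_L = (5.60 × 5.21) / (5.60 + 5.21) = 2.699 kΩ.
V_out = 26.9 × 2.699 / (5.60 + 2.699) = 26.9 × 2.699/8.299 = 8.75 V.
(Unloaded it would have been 13.4 V.)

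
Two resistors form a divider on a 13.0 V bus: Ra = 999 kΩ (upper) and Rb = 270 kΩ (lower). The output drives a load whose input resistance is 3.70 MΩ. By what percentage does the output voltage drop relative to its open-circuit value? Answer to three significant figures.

5.43 %

The divider's output (Thévenin) resistance is Ra‖Rb = 212.6 kΩ.
Fractional drop under load = R_th/(R_th + R_L) = 212.6 / (212.6 + 3700) = 0.05433.
So the output falls by 5.43 %.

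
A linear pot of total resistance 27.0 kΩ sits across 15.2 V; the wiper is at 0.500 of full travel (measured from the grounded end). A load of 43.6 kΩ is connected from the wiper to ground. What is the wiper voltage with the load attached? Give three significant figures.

V ≈ 6.58 V

The wiper splits the pot into (1−α)R = 13.50 kΩ above and αR = 13.50 kΩ below.
Lower section ‖ load = 10.31 kΩ.
V_wiper = 15.2 × 10.31/(13.50 + 10.31) = 6.58 V.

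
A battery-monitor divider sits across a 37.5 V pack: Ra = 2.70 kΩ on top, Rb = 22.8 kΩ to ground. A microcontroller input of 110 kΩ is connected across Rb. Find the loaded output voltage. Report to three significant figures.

The load sits in parallel with Rb: Rb‖R_L = (22.8 × 110) / (22.8 + 110) = 18.89 kΩ.
V_out = 37.5 × 18.89 / (2.70 + 18.89) = 37.5 × 18.89/21.59 = 32.8 V.

V_out ≈ 32.8 V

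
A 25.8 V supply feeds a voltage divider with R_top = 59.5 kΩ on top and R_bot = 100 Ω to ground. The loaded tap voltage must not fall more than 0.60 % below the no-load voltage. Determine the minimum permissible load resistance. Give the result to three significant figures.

Output resistance R_th = R_top‖R_bot = (59500 × 100)/59600 = 99.83 Ω.
The fractional drop is R_th/(R_th + R_L); requiring this ≤ 0.00600 gives R_L ≥ R_th(1/0.00600 − 1) = 99.83 × 165.7 = 16.5 kΩ.

R_L(min) ≈ 16.5 kΩ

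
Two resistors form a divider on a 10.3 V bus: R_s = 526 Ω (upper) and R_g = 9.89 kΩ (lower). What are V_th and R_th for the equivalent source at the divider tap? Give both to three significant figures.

V_th = 9.78 V, R_th = 499 Ω

V_th is the open-circuit tap voltage: 10.3 × 9890/(526 + 9890) = 9.78 V.
With the supply zeroed, R_s and R_g appear in parallel from the tap: R_th = R_s‖R_g = (526 × 9890)/10420 = 499 Ω.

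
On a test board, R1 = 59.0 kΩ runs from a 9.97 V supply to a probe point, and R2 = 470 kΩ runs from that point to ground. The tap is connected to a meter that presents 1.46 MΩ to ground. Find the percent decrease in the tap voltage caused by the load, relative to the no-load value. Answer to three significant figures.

3.47 %

The divider's output (Thévenin) resistance is R1‖R2 = 52.42 kΩ.
Fractional drop under load = R_th/(R_th + R_L) = 52.42 / (52.42 + 1460) = 0.03466.
So the output falls by 3.47 %.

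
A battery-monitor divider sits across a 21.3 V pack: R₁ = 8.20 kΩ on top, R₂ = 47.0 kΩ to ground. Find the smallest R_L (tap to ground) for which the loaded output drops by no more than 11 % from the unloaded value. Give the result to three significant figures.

R_L(min) ≈ 56.5 kΩ

Output resistance R_th = R₁‖R₂ = (8.20 × 47.0)/55.20 = 6.982 kΩ.
The fractional drop is R_th/(R_th + R_L); requiring this ≤ 0.110 gives R_L ≥ R_th(1/0.110 − 1) = 6.982 × 8.091 = 56.5 kΩ.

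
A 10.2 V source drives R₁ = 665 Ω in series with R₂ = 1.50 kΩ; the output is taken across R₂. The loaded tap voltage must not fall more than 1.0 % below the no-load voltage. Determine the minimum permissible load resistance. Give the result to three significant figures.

Output resistance R_th = R₁‖R₂ = (665 × 1500)/2165 = 460.7 Ω.
The fractional drop is R_th/(R_th + R_L); requiring this ≤ 0.0100 gives R_L ≥ R_th(1/0.0100 − 1) = 460.7 × 99.00 = 45.6 kΩ.

R_L(min) ≈ 45.6 kΩ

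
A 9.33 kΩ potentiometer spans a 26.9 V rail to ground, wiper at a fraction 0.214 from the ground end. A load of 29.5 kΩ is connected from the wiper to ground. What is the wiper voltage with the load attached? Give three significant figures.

V ≈ 5.47 V

The wiper splits the pot into (1−α)R = 7.333 kΩ above and αR = 1.997 kΩ below.
Lower section ‖ load = 1.870 kΩ.
V_wiper = 26.9 × 1.870/(7.333 + 1.870) = 5.47 V.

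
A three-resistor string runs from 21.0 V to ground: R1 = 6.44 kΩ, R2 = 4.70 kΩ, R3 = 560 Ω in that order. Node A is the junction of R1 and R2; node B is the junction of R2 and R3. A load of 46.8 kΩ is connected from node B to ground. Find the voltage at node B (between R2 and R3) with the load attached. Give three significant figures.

V ≈ 0.994 V

At node B, R3 is in parallel with the load: R3‖R_L = 553.4 Ω.
Below node A the resistance is R2 + (R3‖R_L) = 5253 Ω, so V_A = 21.0 × 5253/11690 = 9.434 V.
Then V_B = V_A × (R3‖R_L)/(R2 + R3‖R_L) = 9.434 × 553.4/5253 = 0.994 V.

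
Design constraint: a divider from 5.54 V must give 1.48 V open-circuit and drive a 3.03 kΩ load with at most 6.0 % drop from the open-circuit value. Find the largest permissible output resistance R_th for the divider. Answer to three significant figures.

Loading drop = R_th/(R_th + R_L) ≤ 0.0600, so R_th ≤ R_L · ε/(1−ε) = 3.03 kΩ × 0.0600/0.9400 = 193 Ω.

R_th ≤ 193 Ω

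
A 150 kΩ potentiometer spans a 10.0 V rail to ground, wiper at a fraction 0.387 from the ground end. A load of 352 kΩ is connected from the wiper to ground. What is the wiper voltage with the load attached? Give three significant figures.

V ≈ 3.51 V

The wiper splits the pot into (1−α)R = 91.95 kΩ above and αR = 58.05 kΩ below.
Lower section ‖ load = 49.83 kΩ.
V_wiper = 10.0 × 49.83/(91.95 + 49.83) = 3.51 V.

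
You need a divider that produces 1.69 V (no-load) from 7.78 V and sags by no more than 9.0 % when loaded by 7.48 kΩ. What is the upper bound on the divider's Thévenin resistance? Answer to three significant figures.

R_th ≤ 740 Ω

Loading drop = R_th/(R_th + R_L) ≤ 0.0900, so R_th ≤ R_L · ε/(1−ε) = 7.48 kΩ × 0.0900/0.9100 = 740 Ω.
(Any R1, R2 with R2/(R1+R2) = 0.217 and R1‖R2 ≤ 740 Ω will meet the spec.)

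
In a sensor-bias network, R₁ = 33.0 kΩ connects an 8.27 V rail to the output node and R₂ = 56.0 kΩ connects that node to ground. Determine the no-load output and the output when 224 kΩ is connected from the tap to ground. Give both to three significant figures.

Unloaded: 5.20 V; loaded: 4.76 V

Open-circuit: V = 8.27 × 56.0/(33.0 + 56.0) = 5.20 V.
With the load, R₂ becomes R₂‖R_L = 44.80 kΩ, so V = 8.27 × 44.80/77.80 = 4.76 V.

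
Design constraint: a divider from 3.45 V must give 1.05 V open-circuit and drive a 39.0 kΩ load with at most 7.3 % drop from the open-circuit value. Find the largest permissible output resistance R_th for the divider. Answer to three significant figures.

Loading drop = R_th/(R_th + R_L) ≤ 0.0730, so R_th ≤ R_L · ε/(1−ε) = 39.0 kΩ × 0.0730/0.9270 = 3.07 kΩ.
(Any R1, R2 with R2/(R1+R2) = 0.304 and R1‖R2 ≤ 3.07 kΩ will meet the spec.)

R_th ≤ 3.07 kΩ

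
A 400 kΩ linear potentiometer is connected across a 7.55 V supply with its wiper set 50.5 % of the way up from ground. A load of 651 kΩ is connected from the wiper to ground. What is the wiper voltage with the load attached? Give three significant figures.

The wiper splits the pot into (1−α)R = 198.0 kΩ above and αR = 202.0 kΩ below.
Lower section ‖ load = 154.2 kΩ.
V_wiper = 7.55 × 154.2/(198.0 + 154.2) = 3.31 V.

V ≈ 3.31 V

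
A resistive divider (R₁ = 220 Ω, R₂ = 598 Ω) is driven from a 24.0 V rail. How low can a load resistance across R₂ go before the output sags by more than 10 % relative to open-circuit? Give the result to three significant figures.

R_L(min) ≈ 1.45 kΩ

Output resistance R_th = R₁‖R₂ = (220 × 598)/818.0 = 160.8 Ω.
The fractional drop is R_th/(R_th + R_L); requiring this ≤ 0.100 gives R_L ≥ R_th(1/0.100 − 1) = 160.8 × 9.000 = 1.45 kΩ.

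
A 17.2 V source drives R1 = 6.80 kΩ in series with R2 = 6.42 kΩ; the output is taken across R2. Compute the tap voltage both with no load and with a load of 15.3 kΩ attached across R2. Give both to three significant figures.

Open-circuit: V = 17.2 × 6.42/(6.80 + 6.42) = 8.35 V.
With the load, R2 becomes R2‖R_L = 4.522 kΩ, so V = 17.2 × 4.522/11.32 = 6.87 V.

Unloaded: 8.35 V; loaded: 6.87 V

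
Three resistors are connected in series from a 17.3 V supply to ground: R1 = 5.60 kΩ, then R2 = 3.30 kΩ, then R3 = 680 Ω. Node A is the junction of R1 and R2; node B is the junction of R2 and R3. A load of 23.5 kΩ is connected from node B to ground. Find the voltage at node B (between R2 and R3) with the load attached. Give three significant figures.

At node B, R3 is in parallel with the load: R3‖R_L = 660.9 Ω.
Below node A the resistance is R2 + (R3‖R_L) = 3961 Ω, so V_A = 17.3 × 3961/9561 = 7.167 V.
Then V_B = V_A × (R3‖R_L)/(R2 + R3‖R_L) = 7.167 × 660.9/3961 = 1.20 V.

V ≈ 1.20 V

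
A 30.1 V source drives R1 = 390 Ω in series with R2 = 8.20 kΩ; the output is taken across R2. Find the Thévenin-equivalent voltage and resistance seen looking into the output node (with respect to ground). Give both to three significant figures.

V_th = 28.7 V, R_th = 372 Ω

V_th is the open-circuit tap voltage: 30.1 × 8200/(390 + 8200) = 28.7 V.
With the supply zeroed, R1 and R2 appear in parallel from the tap: R_th = R1‖R2 = (390 × 8200)/8590 = 372 Ω.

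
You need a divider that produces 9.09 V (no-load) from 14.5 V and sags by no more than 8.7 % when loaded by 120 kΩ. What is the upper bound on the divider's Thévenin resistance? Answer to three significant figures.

R_th ≤ 11.4 kΩ

Loading drop = R_th/(R_th + R_L) ≤ 0.0870, so R_th ≤ R_L · ε/(1−ε) = 120 kΩ × 0.0870/0.9130 = 11.4 kΩ.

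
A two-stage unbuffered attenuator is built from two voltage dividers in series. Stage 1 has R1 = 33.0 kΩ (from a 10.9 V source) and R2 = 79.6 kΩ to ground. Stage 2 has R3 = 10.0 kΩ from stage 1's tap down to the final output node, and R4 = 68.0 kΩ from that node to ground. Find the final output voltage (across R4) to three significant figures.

Stage 2 presents R3+R4 = 78.00 kΩ as a load on stage 1's tap.
Stage 1's lower leg becomes R2‖(R3+R4) = 39.40 kΩ, so V_mid = 10.9 × 39.40/72.40 = 5.931 V.
Stage 2 is itself unloaded: V_out = V_mid × R4/(R3+R4) = 5.931 × 68.0/78.00 = 5.17 V.

V_out ≈ 5.17 V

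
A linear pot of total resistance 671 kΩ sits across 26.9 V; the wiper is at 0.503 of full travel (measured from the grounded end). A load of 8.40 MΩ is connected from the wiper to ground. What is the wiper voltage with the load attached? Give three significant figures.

The wiper splits the pot into (1−α)R = 333.5 kΩ above and αR = 337.5 kΩ below.
Lower section ‖ load = 324.5 kΩ.
V_wiper = 26.9 × 324.5/(333.5 + 324.5) = 13.3 V.

V ≈ 13.3 V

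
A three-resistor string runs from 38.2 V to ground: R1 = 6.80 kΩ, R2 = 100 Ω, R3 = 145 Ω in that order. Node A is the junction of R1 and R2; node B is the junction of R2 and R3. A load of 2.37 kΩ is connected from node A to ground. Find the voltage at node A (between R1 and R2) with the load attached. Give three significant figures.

V ≈ 1.21 V

Below node A the series string R2+R3 = 245.0 Ω sits in parallel with the 2370 Ω load: 222.0 Ω.
V_A = 38.2 × 222.0/(6800 + 222.0) = 1.21 V.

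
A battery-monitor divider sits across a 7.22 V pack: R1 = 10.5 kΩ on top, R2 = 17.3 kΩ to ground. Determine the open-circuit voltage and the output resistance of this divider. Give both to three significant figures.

V_th is the open-circuit tap voltage: 7.22 × 17.3/(10.5 + 17.3) = 4.49 V.
With the supply zeroed, R1 and R2 appear in parallel from the tap: R_th = R1‖R2 = (10.5 × 17.3)/27.80 = 6.53 kΩ.

V_th = 4.49 V, R_th = 6.53 kΩ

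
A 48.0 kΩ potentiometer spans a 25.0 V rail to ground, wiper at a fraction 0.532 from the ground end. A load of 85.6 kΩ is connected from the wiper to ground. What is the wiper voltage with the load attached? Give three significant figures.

V ≈ 11.7 V

The wiper splits the pot into (1−α)R = 22.46 kΩ above and αR = 25.54 kΩ below.
Lower section ‖ load = 19.67 kΩ.
V_wiper = 25.0 × 19.67/(22.46 + 19.67) = 11.7 V.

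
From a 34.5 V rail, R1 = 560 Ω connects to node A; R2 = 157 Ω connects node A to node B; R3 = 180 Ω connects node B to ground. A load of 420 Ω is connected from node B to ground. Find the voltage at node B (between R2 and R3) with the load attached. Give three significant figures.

V ≈ 5.16 V

At node B, R3 is in parallel with the load: R3‖R_L = 126.0 Ω.
Below node A the resistance is R2 + (R3‖R_L) = 283.0 Ω, so V_A = 34.5 × 283.0/843.0 = 11.58 V.
Then V_B = V_A × (R3‖R_L)/(R2 + R3‖R_L) = 11.58 × 126.0/283.0 = 5.16 V.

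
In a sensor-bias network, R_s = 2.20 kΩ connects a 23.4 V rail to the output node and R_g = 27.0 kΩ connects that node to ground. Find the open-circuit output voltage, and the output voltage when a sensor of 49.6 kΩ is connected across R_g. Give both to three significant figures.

Unloaded: 21.6 V; loaded: 20.8 V

Open-circuit: V = 23.4 × 27.0/(2.20 + 27.0) = 21.6 V.
With the load, R_g becomes R_g‖R_L = 17.48 kΩ, so V = 23.4 × 17.48/19.68 = 20.8 V.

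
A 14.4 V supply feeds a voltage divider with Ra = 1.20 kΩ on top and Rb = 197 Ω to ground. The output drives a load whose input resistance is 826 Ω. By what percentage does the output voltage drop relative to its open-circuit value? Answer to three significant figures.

Unloaded V = 14.4 × 197/1397 = 2.031 V.
Loaded: Rb‖R_L = 159.1 Ω, giving V = 14.4 × 159.1/1359 = 1.685 V.
Drop = (2.031 − 1.685) / 2.031 = 17.0 %.

17.0 %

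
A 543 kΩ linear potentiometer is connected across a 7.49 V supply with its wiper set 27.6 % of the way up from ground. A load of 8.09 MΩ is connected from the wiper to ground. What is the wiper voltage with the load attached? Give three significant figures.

The wiper splits the pot into (1−α)R = 393.1 kΩ above and αR = 149.9 kΩ below.
Lower section ‖ load = 147.1 kΩ.
V_wiper = 7.49 × 147.1/(393.1 + 147.1) = 2.04 V.

V ≈ 2.04 V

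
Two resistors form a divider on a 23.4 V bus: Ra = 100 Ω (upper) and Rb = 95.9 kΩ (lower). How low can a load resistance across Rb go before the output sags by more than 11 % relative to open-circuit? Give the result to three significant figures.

Output resistance R_th = Ra‖Rb = (100 × 95900)/96000 = 99.90 Ω.
The fractional drop is R_th/(R_th + R_L); requiring this ≤ 0.110 gives R_L ≥ R_th(1/0.110 − 1) = 99.90 × 8.091 = 808 Ω.

R_L(min) ≈ 808 Ω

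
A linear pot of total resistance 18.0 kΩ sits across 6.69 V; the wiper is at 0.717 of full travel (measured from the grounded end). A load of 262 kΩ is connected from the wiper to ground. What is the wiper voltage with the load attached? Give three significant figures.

The wiper splits the pot into (1−α)R = 5.094 kΩ above and αR = 12.91 kΩ below.
Lower section ‖ load = 12.30 kΩ.
V_wiper = 6.69 × 12.30/(5.094 + 12.30) = 4.73 V.

V ≈ 4.73 V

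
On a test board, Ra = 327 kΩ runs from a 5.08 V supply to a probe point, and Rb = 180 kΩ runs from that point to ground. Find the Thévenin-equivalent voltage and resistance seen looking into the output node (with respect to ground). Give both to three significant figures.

V_th = 1.80 V, R_th = 116 kΩ

V_th is the open-circuit tap voltage: 5.08 × 180/(327 + 180) = 1.80 V.
With the supply zeroed, Ra and Rb appear in parallel from the tap: R_th = Ra‖Rb = (327 × 180)/507.0 = 116 kΩ.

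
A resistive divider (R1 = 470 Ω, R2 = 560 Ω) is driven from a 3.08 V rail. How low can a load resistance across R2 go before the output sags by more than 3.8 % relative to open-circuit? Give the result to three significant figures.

R_L(min) ≈ 6.47 kΩ

Output resistance R_th = R1‖R2 = (470 × 560)/1030 = 255.5 Ω.
The fractional drop is R_th/(R_th + R_L); requiring this ≤ 0.0380 gives R_L ≥ R_th(1/0.0380 − 1) = 255.5 × 25.32 = 6.47 kΩ.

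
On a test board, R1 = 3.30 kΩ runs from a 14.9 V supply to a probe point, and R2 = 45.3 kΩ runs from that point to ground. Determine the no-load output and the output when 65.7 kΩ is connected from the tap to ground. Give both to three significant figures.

Open-circuit: V = 14.9 × 45.3/(3.30 + 45.3) = 13.9 V.
With the load, R2 becomes R2‖R_L = 26.81 kΩ, so V = 14.9 × 26.81/30.11 = 13.3 V.

Unloaded: 13.9 V; loaded: 13.3 V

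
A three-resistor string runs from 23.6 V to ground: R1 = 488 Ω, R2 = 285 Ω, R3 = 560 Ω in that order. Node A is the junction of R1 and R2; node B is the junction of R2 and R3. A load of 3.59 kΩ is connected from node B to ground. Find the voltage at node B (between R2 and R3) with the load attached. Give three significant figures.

At node B, R3 is in parallel with the load: R3‖R_L = 484.4 Ω.
Below node A the resistance is R2 + (R3‖R_L) = 769.4 Ω, so V_A = 23.6 × 769.4/1257 = 14.44 V.
Then V_B = V_A × (R3‖R_L)/(R2 + R3‖R_L) = 14.44 × 484.4/769.4 = 9.09 V.

V ≈ 9.09 V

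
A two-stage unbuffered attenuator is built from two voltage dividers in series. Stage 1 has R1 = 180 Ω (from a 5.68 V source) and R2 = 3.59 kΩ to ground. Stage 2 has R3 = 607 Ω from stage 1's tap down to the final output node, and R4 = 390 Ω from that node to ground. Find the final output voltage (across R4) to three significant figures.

V_out ≈ 1.81 V

Stage 2 presents R3+R4 = 997.0 Ω as a load on stage 1's tap.
Stage 1's lower leg becomes R2‖(R3+R4) = 780.3 Ω, so V_mid = 5.68 × 780.3/960.3 = 4.615 V.
Stage 2 is itself unloaded: V_out = V_mid × R4/(R3+R4) = 4.615 × 390/997.0 = 1.81 V.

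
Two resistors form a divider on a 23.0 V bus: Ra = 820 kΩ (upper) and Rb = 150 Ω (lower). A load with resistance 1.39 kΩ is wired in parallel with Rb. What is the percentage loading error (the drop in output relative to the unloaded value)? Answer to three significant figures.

Unloaded V = 23.0 × 150/820200 = 0.0042065 V.
Loaded: Rb‖R_L = 135.4 Ω, giving V = 23.0 × 135.4/820100 = 0.0037969 V.
Drop = (0.0042065 − 0.0037969) / 0.0042065 = 9.74 %.

9.74 %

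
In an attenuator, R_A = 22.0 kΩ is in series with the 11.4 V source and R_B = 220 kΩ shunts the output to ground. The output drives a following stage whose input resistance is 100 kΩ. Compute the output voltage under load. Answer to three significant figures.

The load sits in parallel with R_B: R_B‖R_L = (220 × 100) / (220 + 100) = 68.75 kΩ.
V_out = 11.4 × 68.75 / (22.0 + 68.75) = 11.4 × 68.75/90.75 = 8.64 V.

V_out ≈ 8.64 V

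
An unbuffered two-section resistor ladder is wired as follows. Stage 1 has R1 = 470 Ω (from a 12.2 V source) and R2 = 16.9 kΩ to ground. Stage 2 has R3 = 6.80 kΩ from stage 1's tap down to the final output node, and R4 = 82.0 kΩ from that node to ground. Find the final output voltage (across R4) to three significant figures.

V_out ≈ 10.9 V

Stage 2 presents R3+R4 = 88800 Ω as a load on stage 1's tap.
Stage 1's lower leg becomes R2‖(R3+R4) = 14200 Ω, so V_mid = 12.2 × 14200/14670 = 11.81 V.
Stage 2 is itself unloaded: V_out = V_mid × R4/(R3+R4) = 11.81 × 82000/88800 = 10.9 V.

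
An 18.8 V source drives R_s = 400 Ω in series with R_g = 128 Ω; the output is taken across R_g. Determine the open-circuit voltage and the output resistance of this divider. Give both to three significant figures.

V_th is the open-circuit tap voltage: 18.8 × 128/(400 + 128) = 4.56 V.
With the supply zeroed, R_s and R_g appear in parallel from the tap: R_th = R_s‖R_g = (400 × 128)/528.0 = 97.0 Ω.

V_th = 4.56 V, R_th = 97.0 Ω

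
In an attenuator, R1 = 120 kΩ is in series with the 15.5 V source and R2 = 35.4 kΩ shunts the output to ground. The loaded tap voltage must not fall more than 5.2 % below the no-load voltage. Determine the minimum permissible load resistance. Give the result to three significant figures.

R_L(min) ≈ 498 kΩ

Output resistance R_th = R1‖R2 = (120 × 35.4)/155.4 = 27.34 kΩ.
The fractional drop is R_th/(R_th + R_L); requiring this ≤ 0.0520 gives R_L ≥ R_th(1/0.0520 − 1) = 27.34 × 18.23 = 498 kΩ.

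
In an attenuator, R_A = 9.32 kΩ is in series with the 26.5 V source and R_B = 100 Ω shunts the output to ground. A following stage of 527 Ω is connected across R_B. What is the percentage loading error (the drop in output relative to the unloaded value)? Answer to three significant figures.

15.8 %

Unloaded V = 26.5 × 100/9420 = 0.2813 V.
Loaded: R_B‖R_L = 84.05 Ω, giving V = 26.5 × 84.05/9404 = 0.2369 V.
Drop = (0.2813 − 0.2369) / 0.2813 = 15.8 %.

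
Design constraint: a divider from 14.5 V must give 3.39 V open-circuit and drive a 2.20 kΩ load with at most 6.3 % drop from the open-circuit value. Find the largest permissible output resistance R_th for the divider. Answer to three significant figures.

R_th ≤ 148 Ω

Loading drop = R_th/(R_th + R_L) ≤ 0.0630, so R_th ≤ R_L · ε/(1−ε) = 2.20 kΩ × 0.0630/0.9370 = 148 Ω.
(Any R1, R2 with R2/(R1+R2) = 0.234 and R1‖R2 ≤ 148 Ω will meet the spec.)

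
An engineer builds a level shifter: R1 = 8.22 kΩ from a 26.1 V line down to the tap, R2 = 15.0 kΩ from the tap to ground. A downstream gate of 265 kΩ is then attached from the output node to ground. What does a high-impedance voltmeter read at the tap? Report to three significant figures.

The load sits in parallel with R2: R2‖R_L = (15.0 × 265) / (15.0 + 265) = 14.20 kΩ.
V_out = 26.1 × 14.20 / (8.22 + 14.20) = 26.1 × 14.20/22.42 = 16.5 V.

V_out ≈ 16.5 V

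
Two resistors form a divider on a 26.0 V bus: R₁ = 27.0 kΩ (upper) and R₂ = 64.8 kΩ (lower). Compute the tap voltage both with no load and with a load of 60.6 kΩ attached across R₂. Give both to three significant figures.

Unloaded: 18.4 V; loaded: 14.0 V

Open-circuit: V = 26.0 × 64.8/(27.0 + 64.8) = 18.4 V.
With the load, R₂ becomes R₂‖R_L = 31.31 kΩ, so V = 26.0 × 31.31/58.31 = 14.0 V.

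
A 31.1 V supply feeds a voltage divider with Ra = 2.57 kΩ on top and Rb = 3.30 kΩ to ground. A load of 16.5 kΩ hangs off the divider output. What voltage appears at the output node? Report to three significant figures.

The load sits in parallel with Rb: Rb‖R_L = (3.30 × 16.5) / (3.30 + 16.5) = 2.750 kΩ.
V_out = 31.1 × 2.750 / (2.57 + 2.750) = 31.1 × 2.750/5.320 = 16.1 V.

V_out ≈ 16.1 V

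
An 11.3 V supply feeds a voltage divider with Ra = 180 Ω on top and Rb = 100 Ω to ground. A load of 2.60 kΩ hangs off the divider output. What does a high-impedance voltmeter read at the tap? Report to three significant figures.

V_out ≈ 3.94 V

The load sits in parallel with Rb: Rb‖R_L = (100 × 2600) / (100 + 2600) = 96.30 Ω.
V_out = 11.3 × 96.30 / (180 + 96.30) = 11.3 × 96.30/276.3 = 3.94 V.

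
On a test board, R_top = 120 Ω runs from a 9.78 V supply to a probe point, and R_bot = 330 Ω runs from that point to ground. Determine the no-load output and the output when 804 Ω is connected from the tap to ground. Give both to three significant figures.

Unloaded: 7.17 V; loaded: 6.46 V

Open-circuit: V = 9.78 × 330/(120 + 330) = 7.17 V.
With the load, R_bot becomes R_bot‖R_L = 234.0 Ω, so V = 9.78 × 234.0/354.0 = 6.46 V.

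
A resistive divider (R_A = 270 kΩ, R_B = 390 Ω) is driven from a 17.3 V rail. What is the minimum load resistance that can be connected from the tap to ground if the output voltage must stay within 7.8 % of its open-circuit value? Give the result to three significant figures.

Output resistance R_th = R_A‖R_B = (270000 × 390)/270400 = 389.4 Ω.
The fractional drop is R_th/(R_th + R_L); requiring this ≤ 0.0780 gives R_L ≥ R_th(1/0.0780 − 1) = 389.4 × 11.82 = 4.60 kΩ.

R_L(min) ≈ 4.60 kΩ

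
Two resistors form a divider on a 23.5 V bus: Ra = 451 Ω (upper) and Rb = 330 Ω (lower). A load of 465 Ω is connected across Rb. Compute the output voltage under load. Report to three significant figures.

The load sits in parallel with Rb: Rb‖R_L = (330 × 465) / (330 + 465) = 193.0 Ω.
V_out = 23.5 × 193.0 / (451 + 193.0) = 23.5 × 193.0/644.0 = 7.04 V.
(Unloaded it would have been 9.93 V.)

V_out ≈ 7.04 V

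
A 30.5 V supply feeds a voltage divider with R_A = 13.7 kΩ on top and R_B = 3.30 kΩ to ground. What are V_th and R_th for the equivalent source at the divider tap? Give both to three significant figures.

V_th is the open-circuit tap voltage: 30.5 × 3.30/(13.7 + 3.30) = 5.92 V.
With the supply zeroed, R_A and R_B appear in parallel from the tap: R_th = R_A‖R_B = (13.7 × 3.30)/17.00 = 2.66 kΩ.

V_th = 5.92 V, R_th = 2.66 kΩ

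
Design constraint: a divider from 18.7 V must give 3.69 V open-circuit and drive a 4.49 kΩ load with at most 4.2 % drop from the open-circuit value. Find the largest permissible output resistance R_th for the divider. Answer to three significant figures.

Loading drop = R_th/(R_th + R_L) ≤ 0.0420, so R_th ≤ R_L · ε/(1−ε) = 4.49 kΩ × 0.0420/0.9580 = 197 Ω.

R_th ≤ 197 Ω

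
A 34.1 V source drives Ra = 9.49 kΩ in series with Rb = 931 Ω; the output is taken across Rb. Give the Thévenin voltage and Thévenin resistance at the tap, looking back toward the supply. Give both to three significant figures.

V_th = 3.05 V, R_th = 848 Ω

V_th is the open-circuit tap voltage: 34.1 × 931/(9490 + 931) = 3.05 V.
With the supply zeroed, Ra and Rb appear in parallel from the tap: R_th = Ra‖Rb = (9490 × 931)/10420 = 848 Ω.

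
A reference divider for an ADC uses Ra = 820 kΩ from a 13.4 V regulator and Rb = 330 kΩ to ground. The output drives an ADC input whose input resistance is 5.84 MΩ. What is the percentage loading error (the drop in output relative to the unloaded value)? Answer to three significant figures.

3.87 %

The divider's output (Thévenin) resistance is Ra‖Rb = 235.3 kΩ.
Fractional drop under load = R_th/(R_th + R_L) = 235.3 / (235.3 + 5840) = 0.03873.
So the output falls by 3.87 %.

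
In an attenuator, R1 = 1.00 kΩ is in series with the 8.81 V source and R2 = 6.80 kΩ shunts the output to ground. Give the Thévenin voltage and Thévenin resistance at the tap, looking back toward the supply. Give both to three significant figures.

V_th = 7.68 V, R_th = 872 Ω

V_th is the open-circuit tap voltage: 8.81 × 6.80/(1.00 + 6.80) = 7.68 V.
With the supply zeroed, R1 and R2 appear in parallel from the tap: R_th = R1‖R2 = (1.00 × 6.80)/7.800 = 872 Ω.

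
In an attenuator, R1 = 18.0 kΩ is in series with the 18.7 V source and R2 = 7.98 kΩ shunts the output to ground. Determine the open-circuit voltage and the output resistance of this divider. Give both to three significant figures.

V_th = 5.74 V, R_th = 5.53 kΩ

V_th is the open-circuit tap voltage: 18.7 × 7.98/(18.0 + 7.98) = 5.74 V.
With the supply zeroed, R1 and R2 appear in parallel from the tap: R_th = R1‖R2 = (18.0 × 7.98)/25.98 = 5.53 kΩ.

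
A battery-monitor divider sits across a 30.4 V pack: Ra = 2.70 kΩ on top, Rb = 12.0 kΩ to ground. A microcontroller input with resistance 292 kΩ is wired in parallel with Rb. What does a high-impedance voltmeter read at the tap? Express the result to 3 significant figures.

The load sits in parallel with Rb: Rb‖R_L = (12.0 × 292) / (12.0 + 292) = 11.53 kΩ.
V_out = 30.4 × 11.53 / (2.70 + 11.53) = 30.4 × 11.53/14.23 = 24.6 V.

V_out ≈ 24.6 V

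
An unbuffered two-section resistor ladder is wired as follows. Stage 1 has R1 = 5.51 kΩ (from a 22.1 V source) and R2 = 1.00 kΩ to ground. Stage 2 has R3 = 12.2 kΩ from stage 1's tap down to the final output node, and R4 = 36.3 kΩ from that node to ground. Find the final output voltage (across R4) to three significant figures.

V_out ≈ 2.50 V

Stage 2 presents R3+R4 = 48.50 kΩ as a load on stage 1's tap.
Stage 1's lower leg becomes R2‖(R3+R4) = 0.9798 kΩ, so V_mid = 22.1 × 0.9798/6.490 = 3.337 V.
Stage 2 is itself unloaded: V_out = V_mid × R4/(R3+R4) = 3.337 × 36.3/48.50 = 2.50 V.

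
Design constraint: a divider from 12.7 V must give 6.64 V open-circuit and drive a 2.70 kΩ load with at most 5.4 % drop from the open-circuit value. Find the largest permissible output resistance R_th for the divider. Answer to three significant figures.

Loading drop = R_th/(R_th + R_L) ≤ 0.0540, so R_th ≤ R_L · ε/(1−ε) = 2.70 kΩ × 0.0540/0.9460 = 154 Ω.
(Any R1, R2 with R2/(R1+R2) = 0.523 and R1‖R2 ≤ 154 Ω will meet the spec.)

R_th ≤ 154 Ω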